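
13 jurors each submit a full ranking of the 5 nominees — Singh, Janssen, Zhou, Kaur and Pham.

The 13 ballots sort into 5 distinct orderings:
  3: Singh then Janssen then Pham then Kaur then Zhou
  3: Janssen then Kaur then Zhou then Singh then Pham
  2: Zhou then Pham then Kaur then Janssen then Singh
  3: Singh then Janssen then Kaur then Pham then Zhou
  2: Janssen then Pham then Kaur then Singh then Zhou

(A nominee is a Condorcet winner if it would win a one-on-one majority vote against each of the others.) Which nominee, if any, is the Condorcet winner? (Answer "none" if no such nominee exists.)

Janssen

Pairwise majorities:
Singh vs Janssen: 6 to 7, Janssen.
Singh vs Zhou: 3+3+2 = 8 for Singh, 5 for Zhou — Singh by 8–5.
Singh vs Kaur: 3+3 = 6 for Singh, 7 for Kaur — Kaur by 7–6.
Singh vs Pham: 9 to 4, Singh.
Janssen vs Zhou: Janssen is ranked higher on 3+3+3+2 = 11 ballots, Zhou on 2. Janssen wins 11–2.
Janssen vs Kaur: 11 to 2, Janssen.
Janssen vs Pham: Janssen preferred on 3+3+3+2 = 11 ballots; Janssen wins 11–2.
Zhou vs Kaur: 2 for Zhou, 11 for Kaur — Kaur by 11–2.
Zhou vs Pham: Zhou preferred on 3+2 = 5 ballots; Pham wins 8–5.
Kaur vs Pham: 3+3 = 6 for Kaur, 7 for Pham — Pham by 7–6.
Janssen beats each of Singh, Zhou, Kaur, Pham — Janssen is the Condorcet winner.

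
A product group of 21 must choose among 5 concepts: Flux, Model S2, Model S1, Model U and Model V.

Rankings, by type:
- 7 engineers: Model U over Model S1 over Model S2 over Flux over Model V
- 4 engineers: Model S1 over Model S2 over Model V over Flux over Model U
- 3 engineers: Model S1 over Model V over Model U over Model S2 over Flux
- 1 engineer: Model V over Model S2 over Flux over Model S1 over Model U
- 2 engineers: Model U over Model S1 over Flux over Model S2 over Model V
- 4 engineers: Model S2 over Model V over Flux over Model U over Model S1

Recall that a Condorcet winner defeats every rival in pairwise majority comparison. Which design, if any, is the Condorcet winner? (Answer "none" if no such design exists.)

Check each pair by majority over 21 ballots:
Flux–Model S2: Model S2 19–2.
Flux vs Model S1: Model S1 wins 16–5.
Flux vs Model U: Model U wins 12–9.
Flux vs Model V: Model V wins 12–9.
Model S2–Model S1: Model S1 16–5.
Model S2–Model U: Model U 12–9.
Model S2 vs Model V: Model S2 wins 17–4.
Model S1 vs Model U: Model U, 13–8.
Model S1 vs Model V: Model S1 wins 16–5.
Model U–Model V: Model V 12–9.
Each design drops at least one matchup (Flux loses to Model S2; Model S2 loses to Model S1; Model S1 loses to Model U; Model U loses to Model V; Model V loses to Model S2); the cycle Model S2 → Model V → Model U → Model S2 rules out a Condorcet winner.

none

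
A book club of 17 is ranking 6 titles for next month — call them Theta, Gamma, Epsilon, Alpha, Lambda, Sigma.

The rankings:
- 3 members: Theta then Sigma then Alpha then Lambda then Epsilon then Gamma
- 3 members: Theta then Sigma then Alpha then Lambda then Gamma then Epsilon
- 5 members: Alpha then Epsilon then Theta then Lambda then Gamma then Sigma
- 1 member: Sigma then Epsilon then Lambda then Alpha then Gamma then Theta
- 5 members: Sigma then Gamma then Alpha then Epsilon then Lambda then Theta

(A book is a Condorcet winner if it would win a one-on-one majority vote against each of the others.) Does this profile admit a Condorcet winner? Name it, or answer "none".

none

Head-to-head results (17 members):
Theta–Gamma: Theta 11–6.
Theta vs Epsilon: Epsilon, 11–6.
Theta vs Alpha: Alpha, 11–6.
Theta–Lambda: Theta 11–6.
Theta vs Sigma: Theta wins 11–6.
Gamma–Epsilon: Epsilon 9–8.
Gamma vs Alpha: Alpha wins 12–5.
Gamma–Lambda: Lambda 12–5.
Gamma–Sigma: Sigma 12–5.
Epsilon vs Alpha: Alpha, 16–1.
Epsilon–Lambda: Epsilon 11–6.
Epsilon vs Sigma: Sigma wins 12–5.
Alpha vs Lambda: Alpha, 16–1.
Alpha–Sigma: Sigma 12–5.
Lambda–Sigma: Sigma 12–5.
Each book drops at least one matchup (Theta loses to Epsilon; Gamma loses to Theta; Epsilon loses to Alpha; Alpha loses to Sigma; Lambda loses to Theta; Sigma loses to Theta); the cycle Theta > Sigma > Epsilon > Theta rules out a Condorcet winner.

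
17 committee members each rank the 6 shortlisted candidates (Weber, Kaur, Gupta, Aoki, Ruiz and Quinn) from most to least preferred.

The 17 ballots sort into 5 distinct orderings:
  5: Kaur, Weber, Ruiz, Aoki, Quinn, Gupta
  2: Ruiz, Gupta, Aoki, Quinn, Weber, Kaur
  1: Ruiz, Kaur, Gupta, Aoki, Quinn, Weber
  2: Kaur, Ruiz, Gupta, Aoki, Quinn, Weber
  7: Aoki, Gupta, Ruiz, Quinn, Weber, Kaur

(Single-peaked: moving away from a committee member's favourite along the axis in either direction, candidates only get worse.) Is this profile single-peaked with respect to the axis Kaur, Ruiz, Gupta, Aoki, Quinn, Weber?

no

Axis positions: Kaur=1, Ruiz=2, Gupta=3, Aoki=4, Quinn=5, Weber=6.
Ballot type 1: ranking walks positions 1-6-2-4-5-3; Weber is ranked above Ruiz even though Ruiz lies between Weber and the peak Kaur on the axis — preferences dip and rise again. Not single-peaked.
Ballot type 2 (peak Ruiz at position 2): ranking walks positions 2-3-4-5-6-1, expanding outward from the peak — single-peaked.
Ballot type 3 (peak Ruiz at position 2): ranking walks positions 2-1-3-4-5-6, expanding outward from the peak — single-peaked.
Ballot type 4 (peak Kaur at position 1): ranking walks positions 1-2-3-4-5-6, expanding outward from the peak — single-peaked.
Ballot type 5 (peak Aoki at position 4): ranking walks positions 4-3-2-5-6-1, expanding outward from the peak — single-peaked.
Ballot type 1 violates single-peakedness, so the profile is not single-peaked on this axis.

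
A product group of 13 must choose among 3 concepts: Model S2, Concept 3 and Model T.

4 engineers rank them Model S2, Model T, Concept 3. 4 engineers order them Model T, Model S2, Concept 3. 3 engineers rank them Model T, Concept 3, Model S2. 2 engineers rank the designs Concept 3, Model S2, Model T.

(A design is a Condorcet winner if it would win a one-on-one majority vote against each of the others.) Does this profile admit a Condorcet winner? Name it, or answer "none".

Model T

Check each pair by majority over 13 ballots:
Model S2 vs Concept 3: Model S2, 8–5.
Model S2–Model T: Model T 7–6.
Concept 3 vs Model T: Model T, 11–2.
Model T defeats every rival head-to-head and is the Condorcet winner.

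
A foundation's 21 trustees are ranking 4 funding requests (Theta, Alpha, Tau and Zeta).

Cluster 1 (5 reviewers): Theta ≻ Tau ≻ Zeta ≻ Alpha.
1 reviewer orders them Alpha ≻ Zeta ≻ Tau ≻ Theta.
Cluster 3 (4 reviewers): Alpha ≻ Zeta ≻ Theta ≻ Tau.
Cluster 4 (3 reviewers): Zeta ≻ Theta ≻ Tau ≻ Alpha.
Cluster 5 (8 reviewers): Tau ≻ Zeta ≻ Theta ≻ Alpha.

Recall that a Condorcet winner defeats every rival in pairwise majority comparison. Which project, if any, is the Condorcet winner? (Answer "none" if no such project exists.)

Head-to-head results (21 reviewers):
Theta vs Alpha: 5+3+8 = 16 for Theta, 5 for Alpha — Theta by 16–5.
Theta–Tau: Theta 12–9.
Theta vs Zeta: Theta preferred on 5 ballots; Zeta wins 16–5.
Alpha vs Tau: 1+4 = 5 for Alpha, 16 for Tau — Tau by 16–5.
Alpha vs Zeta: Zeta wins 16–5.
Tau vs Zeta: Tau is ranked higher on 5+8 = 13 ballots, Zeta on 8. Tau wins 13–8.
No project is unbeaten: Theta loses to Zeta; Alpha loses to Theta; Tau loses to Theta; Zeta loses to Tau. In particular Theta beats Tau beats Zeta beats Theta is a majority cycle — no Condorcet winner exists.

none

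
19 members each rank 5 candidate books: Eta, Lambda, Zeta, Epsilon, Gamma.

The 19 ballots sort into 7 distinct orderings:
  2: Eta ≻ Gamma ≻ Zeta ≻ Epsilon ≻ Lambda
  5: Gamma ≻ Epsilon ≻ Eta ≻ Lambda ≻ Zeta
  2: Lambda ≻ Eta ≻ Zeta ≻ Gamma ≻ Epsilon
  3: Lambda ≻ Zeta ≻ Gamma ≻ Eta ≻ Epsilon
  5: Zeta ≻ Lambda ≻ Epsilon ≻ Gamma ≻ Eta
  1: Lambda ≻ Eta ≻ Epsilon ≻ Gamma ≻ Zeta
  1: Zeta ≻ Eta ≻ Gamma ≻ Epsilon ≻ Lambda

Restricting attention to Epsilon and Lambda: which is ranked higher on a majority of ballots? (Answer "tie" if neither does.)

Ballots ranking Epsilon above Lambda: 2 + 5 + 1 = 8.
Ballots ranking Lambda above Epsilon: 19 − 8 = 11.
Lambda wins the head-to-head 11–8.

Lambda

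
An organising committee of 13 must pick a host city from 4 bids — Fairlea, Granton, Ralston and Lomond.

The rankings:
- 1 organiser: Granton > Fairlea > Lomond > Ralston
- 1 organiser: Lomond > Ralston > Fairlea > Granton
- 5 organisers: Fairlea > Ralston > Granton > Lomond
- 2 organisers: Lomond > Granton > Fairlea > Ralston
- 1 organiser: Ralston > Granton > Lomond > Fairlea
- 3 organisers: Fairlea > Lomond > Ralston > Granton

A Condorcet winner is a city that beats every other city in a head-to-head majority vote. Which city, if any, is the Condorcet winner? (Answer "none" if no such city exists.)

Fairlea

Pairwise majorities:
Fairlea vs Granton: 1+5+3 = 9 for Fairlea, 4 for Granton — Fairlea by 9–4.
Fairlea vs Ralston: Fairlea preferred on 1+5+2+3 = 11 ballots; Fairlea wins 11–2.
Fairlea vs Lomond: 1+5+3 = 9 for Fairlea, 4 for Lomond — Fairlea by 9–4.
Granton vs Ralston: Granton preferred on 1+2 = 3 ballots; Ralston wins 10–3.
Granton vs Lomond: Granton is ranked higher on 1+5+1 = 7 ballots, Lomond on 6. Granton wins 7–6.
Ralston vs Lomond: Ralston preferred on 5+1 = 6 ballots; Lomond wins 7–6.
Fairlea defeats every rival head-to-head and is the Condorcet winner.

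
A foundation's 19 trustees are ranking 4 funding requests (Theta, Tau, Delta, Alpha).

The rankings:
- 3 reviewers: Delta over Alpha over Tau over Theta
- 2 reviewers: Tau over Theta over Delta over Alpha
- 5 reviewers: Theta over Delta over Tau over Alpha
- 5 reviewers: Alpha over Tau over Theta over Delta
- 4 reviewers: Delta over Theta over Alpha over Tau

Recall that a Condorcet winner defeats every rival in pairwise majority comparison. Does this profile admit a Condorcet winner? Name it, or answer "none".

Check each pair by majority over 19 ballots:
Theta vs Tau: Theta is ranked higher on 5+4 = 9 ballots, Tau on 10. Tau wins 10–9.
Theta vs Delta: Theta wins 12–7.
Theta vs Alpha: Theta wins 11–8.
Tau vs Delta: Delta, 12–7.
Tau vs Alpha: Alpha, 12–7.
Delta vs Alpha: 14 to 5, Delta.
Each project drops at least one matchup (Theta loses to Tau; Tau loses to Delta; Delta loses to Theta; Alpha loses to Theta); the cycle Theta beats Delta beats Tau beats Theta rules out a Condorcet winner.

none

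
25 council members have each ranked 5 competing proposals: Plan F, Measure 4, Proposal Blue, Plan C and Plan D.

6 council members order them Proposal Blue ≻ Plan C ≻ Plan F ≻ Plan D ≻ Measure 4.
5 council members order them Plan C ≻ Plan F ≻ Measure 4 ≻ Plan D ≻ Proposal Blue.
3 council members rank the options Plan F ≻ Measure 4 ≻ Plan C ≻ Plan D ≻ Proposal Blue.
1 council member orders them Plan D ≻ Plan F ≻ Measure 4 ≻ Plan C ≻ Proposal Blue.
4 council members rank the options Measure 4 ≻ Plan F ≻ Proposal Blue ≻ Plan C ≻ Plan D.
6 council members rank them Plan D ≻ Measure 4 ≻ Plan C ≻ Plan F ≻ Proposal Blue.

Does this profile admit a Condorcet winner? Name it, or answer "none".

Pairwise majorities:
Plan F–Measure 4: Plan F 15–10.
Plan F vs Proposal Blue: Plan F, 19–6.
Plan F vs Plan C: Plan F is ranked higher on 3+1+4 = 8 ballots, Plan C on 17. Plan C wins 17–8.
Plan F vs Plan D: Plan F is ranked higher on 6+5+3+4 = 18 ballots, Plan D on 7. Plan F wins 18–7.
Measure 4 vs Proposal Blue: Measure 4, 19–6.
Measure 4–Plan C: Measure 4 14–11.
Measure 4 vs Plan D: Plan D wins 13–12.
Proposal Blue vs Plan C: Proposal Blue is ranked higher on 6+4 = 10 ballots, Plan C on 15. Plan C wins 15–10.
Proposal Blue vs Plan D: Proposal Blue preferred on 6+4 = 10 ballots; Plan D wins 15–10.
Plan C vs Plan D: Plan C wins 18–7.
No option is unbeaten: Plan F loses to Plan C; Measure 4 loses to Plan F; Proposal Blue loses to Plan F; Plan C loses to Measure 4; Plan D loses to Plan F. In particular Plan F > Measure 4 > Plan C > Plan F is a majority cycle — no Condorcet winner exists.

none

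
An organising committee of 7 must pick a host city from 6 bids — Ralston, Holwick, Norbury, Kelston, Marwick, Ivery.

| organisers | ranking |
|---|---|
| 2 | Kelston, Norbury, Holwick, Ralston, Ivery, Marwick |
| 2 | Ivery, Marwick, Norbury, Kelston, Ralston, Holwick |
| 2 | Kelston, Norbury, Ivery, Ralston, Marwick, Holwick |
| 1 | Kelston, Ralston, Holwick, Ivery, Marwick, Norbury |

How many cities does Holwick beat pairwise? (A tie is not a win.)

Holwick against each rival (7 organisers):
Holwick–Ralston: Ralston 5–2.
Holwick vs Norbury: Norbury, 6–1.
Holwick vs Kelston: Kelston, 7–0.
Holwick vs Marwick: Holwick preferred on 2+1 = 3 ballots; Marwick wins 4–3.
Holwick vs Ivery: 3 to 4, Ivery.
Holwick beats no one; loses to Ralston, Norbury, Kelston, Marwick, Ivery — 0 pairwise wins.

0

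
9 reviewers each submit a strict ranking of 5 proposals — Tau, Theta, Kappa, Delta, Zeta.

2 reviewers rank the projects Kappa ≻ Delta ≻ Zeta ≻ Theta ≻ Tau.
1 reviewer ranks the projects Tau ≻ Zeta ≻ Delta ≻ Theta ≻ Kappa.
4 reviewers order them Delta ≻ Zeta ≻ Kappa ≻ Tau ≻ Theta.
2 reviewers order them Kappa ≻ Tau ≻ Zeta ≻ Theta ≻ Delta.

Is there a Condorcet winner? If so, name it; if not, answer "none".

Delta

Pairwise majorities:
Tau vs Theta: Tau wins 7–2.
Tau vs Kappa: Tau is ranked higher on 1 ballot, Kappa on 8. Kappa wins 8–1.
Tau vs Delta: Tau is ranked higher on 1+2 = 3 ballots, Delta on 6. Delta wins 6–3.
Tau vs Zeta: Tau is ranked higher on 1+2 = 3 ballots, Zeta on 6. Zeta wins 6–3.
Theta vs Kappa: Kappa, 8–1.
Theta–Delta: Delta 7–2.
Theta vs Zeta: 0 to 9, Zeta.
Kappa vs Delta: Delta wins 5–4.
Kappa–Zeta: Zeta 5–4.
Delta vs Zeta: 6 to 3, Delta.
Delta defeats every rival head-to-head and is the Condorcet winner.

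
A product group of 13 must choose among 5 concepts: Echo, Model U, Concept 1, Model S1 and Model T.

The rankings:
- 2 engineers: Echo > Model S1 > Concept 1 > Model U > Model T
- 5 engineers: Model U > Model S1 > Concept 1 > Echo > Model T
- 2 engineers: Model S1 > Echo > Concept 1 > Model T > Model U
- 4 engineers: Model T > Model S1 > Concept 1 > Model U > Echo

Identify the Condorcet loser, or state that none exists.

Head-to-head results (13 engineers):
Echo vs Model U: Model U, 9–4.
Echo vs Concept 1: Echo preferred on 2+2 = 4 ballots; Concept 1 wins 9–4.
Echo vs Model S1: Model S1, 11–2.
Echo vs Model T: Echo preferred on 2+5+2 = 9 ballots; Echo wins 9–4.
Model U vs Concept 1: 5 for Model U, 8 for Concept 1 — Concept 1 by 8–5.
Model U vs Model S1: Model S1, 8–5.
Model U vs Model T: 7 to 6, Model U.
Concept 1–Model S1: Model S1 13–0.
Concept 1 vs Model T: Concept 1 wins 9–4.
Model S1 vs Model T: 2+5+2 = 9 for Model S1, 4 for Model T — Model S1 by 9–4.
Model T is beaten in every head-to-head and is the Condorcet loser.

Model T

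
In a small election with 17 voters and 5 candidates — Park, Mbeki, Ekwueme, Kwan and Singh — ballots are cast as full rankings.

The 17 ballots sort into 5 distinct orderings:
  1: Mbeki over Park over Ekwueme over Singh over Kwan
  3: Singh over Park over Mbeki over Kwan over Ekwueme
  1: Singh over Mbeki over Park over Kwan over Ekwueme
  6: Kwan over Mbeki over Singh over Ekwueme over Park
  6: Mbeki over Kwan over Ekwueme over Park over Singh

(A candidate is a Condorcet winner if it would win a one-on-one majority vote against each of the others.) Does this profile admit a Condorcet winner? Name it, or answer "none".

Check each pair by majority over 17 ballots:
Park vs Mbeki: 3 to 14, Mbeki.
Park vs Ekwueme: 5 to 12, Ekwueme.
Park vs Kwan: Park preferred on 1+3+1 = 5 ballots; Kwan wins 12–5.
Park vs Singh: 1+6 = 7 for Park, 10 for Singh — Singh by 10–7.
Mbeki vs Ekwueme: Mbeki preferred on 1+3+1+6+6 = 17 ballots; Mbeki wins 17–0.
Mbeki vs Kwan: 1+3+1+6 = 11 for Mbeki, 6 for Kwan — Mbeki by 11–6.
Mbeki vs Singh: Mbeki is ranked higher on 1+6+6 = 13 ballots, Singh on 4. Mbeki wins 13–4.
Ekwueme vs Kwan: Ekwueme preferred on 1 ballot; Kwan wins 16–1.
Ekwueme vs Singh: 1+6 = 7 for Ekwueme, 10 for Singh — Singh by 10–7.
Kwan vs Singh: Kwan is ranked higher on 6+6 = 12 ballots, Singh on 5. Kwan wins 12–5.
Mbeki beats each of Park, Ekwueme, Kwan, Singh — Mbeki is the Condorcet winner.

Mbeki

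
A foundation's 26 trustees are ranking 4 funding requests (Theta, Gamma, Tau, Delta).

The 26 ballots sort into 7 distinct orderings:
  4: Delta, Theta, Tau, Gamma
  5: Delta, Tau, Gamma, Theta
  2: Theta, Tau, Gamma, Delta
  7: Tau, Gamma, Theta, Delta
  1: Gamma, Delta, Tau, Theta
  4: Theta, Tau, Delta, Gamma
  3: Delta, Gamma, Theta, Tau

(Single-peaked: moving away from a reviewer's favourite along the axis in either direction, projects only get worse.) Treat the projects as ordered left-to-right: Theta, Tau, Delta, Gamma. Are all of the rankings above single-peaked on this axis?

Axis positions: Theta=1, Tau=2, Delta=3, Gamma=4.
Ballot type 1: ranking walks positions 3-1-2-4; Theta is ranked above Tau even though Tau lies between Theta and the peak Delta on the axis — preferences dip and rise again. Not single-peaked.
Ballot type 2 (peak Delta at position 3): ranking walks positions 3-2-4-1, expanding outward from the peak — single-peaked.
Ballot type 3: ranking walks positions 1-2-4-3; Gamma is ranked above Delta even though Delta lies between Gamma and the peak Theta on the axis — preferences dip and rise again. Not single-peaked.
Ballot type 4: ranking walks positions 2-4-1-3; Gamma is ranked above Delta even though Delta lies between Gamma and the peak Tau on the axis — preferences dip and rise again. Not single-peaked.
Ballot type 5 (peak Gamma at position 4): ranking walks positions 4-3-2-1, expanding outward from the peak — single-peaked.
Ballot type 6 (peak Theta at position 1): ranking walks positions 1-2-3-4, expanding outward from the peak — single-peaked.
Ballot type 7: ranking walks positions 3-4-1-2; Theta is ranked above Tau even though Tau lies between Theta and the peak Delta on the axis — preferences dip and rise again. Not single-peaked.
Ballot type 1 violates single-peakedness, so the profile is not single-peaked on this axis.

no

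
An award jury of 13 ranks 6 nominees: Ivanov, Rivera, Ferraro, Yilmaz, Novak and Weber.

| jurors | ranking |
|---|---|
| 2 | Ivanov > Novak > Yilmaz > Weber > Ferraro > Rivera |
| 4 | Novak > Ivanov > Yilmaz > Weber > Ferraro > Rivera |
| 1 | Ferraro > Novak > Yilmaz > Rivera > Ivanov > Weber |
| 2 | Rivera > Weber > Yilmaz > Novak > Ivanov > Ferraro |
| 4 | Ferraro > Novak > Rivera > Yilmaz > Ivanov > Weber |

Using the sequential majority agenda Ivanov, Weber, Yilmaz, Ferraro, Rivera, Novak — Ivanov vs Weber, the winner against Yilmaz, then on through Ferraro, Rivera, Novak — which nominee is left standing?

Novak

Round 1: Ivanov vs Weber — 11–2, Ivanov advances.
Round 2: Ivanov vs Yilmaz — 6–7, Yilmaz advances.
Round 3: Yilmaz vs Ferraro — 8–5, Yilmaz advances.
Round 4: Yilmaz vs Rivera — 7–6, Yilmaz advances.
Round 5: Yilmaz vs Novak — 2–11, Novak advances.
The agenda winner is Novak.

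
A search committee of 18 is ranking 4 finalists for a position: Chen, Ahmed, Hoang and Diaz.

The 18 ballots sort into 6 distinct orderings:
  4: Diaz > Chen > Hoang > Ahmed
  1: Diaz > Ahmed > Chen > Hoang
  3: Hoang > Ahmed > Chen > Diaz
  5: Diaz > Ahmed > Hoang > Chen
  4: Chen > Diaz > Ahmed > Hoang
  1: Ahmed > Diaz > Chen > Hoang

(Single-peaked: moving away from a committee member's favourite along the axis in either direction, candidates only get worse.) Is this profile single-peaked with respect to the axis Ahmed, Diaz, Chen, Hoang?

Axis positions: Ahmed=1, Diaz=2, Chen=3, Hoang=4.
Ballot type 1 (peak Diaz at position 2): ranking walks positions 2-3-4-1, expanding outward from the peak — single-peaked.
Ballot type 2 (peak Diaz at position 2): ranking walks positions 2-1-3-4, expanding outward from the peak — single-peaked.
Ballot type 3: ranking walks positions 4-1-3-2; Ahmed is ranked above Chen even though Chen lies between Ahmed and the peak Hoang on the axis — preferences dip and rise again. Not single-peaked.
Ballot type 4: ranking walks positions 2-1-4-3; Hoang is ranked above Chen even though Chen lies between Hoang and the peak Diaz on the axis — preferences dip and rise again. Not single-peaked.
Ballot type 5 (peak Chen at position 3): ranking walks positions 3-2-1-4, expanding outward from the peak — single-peaked.
Ballot type 6 (peak Ahmed at position 1): ranking walks positions 1-2-3-4, expanding outward from the peak — single-peaked.
Ballot type 3 violates single-peakedness, so the profile is not single-peaked on this axis.

no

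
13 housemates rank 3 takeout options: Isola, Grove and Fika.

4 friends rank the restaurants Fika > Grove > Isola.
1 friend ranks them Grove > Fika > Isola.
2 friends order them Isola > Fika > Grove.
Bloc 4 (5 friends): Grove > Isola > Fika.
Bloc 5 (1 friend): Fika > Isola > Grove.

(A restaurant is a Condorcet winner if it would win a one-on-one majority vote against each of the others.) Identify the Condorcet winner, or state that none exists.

none

Head-to-head results (13 friends):
Isola vs Grove: Isola is ranked higher on 2+1 = 3 ballots, Grove on 10. Grove wins 10–3.
Isola vs Fika: Isola preferred on 2+5 = 7 ballots; Isola wins 7–6.
Grove vs Fika: Grove is ranked higher on 1+5 = 6 ballots, Fika on 7. Fika wins 7–6.
Every restaurant loses at least once (Isola loses to Grove; Grove loses to Fika; Fika loses to Isola). The majority relation contains the cycle Isola beats Fika beats Grove beats Isola, so there is no Condorcet winner.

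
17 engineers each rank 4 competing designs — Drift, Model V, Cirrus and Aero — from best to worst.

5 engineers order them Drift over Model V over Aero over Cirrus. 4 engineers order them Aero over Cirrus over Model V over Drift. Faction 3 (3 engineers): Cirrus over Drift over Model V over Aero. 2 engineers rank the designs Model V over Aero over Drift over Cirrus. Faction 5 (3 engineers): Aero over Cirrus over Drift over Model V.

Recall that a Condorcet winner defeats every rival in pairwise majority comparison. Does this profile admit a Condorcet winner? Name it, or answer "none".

Pairwise majorities:
Drift vs Model V: 11 to 6, Drift.
Drift–Cirrus: Cirrus 10–7.
Drift vs Aero: Drift is ranked higher on 5+3 = 8 ballots, Aero on 9. Aero wins 9–8.
Model V vs Cirrus: Model V is ranked higher on 5+2 = 7 ballots, Cirrus on 10. Cirrus wins 10–7.
Model V vs Aero: Model V, 10–7.
Cirrus vs Aero: Aero, 14–3.
Each design drops at least one matchup (Drift loses to Cirrus; Model V loses to Drift; Cirrus loses to Aero; Aero loses to Model V); the cycle Drift > Model V > Aero > Drift rules out a Condorcet winner.

none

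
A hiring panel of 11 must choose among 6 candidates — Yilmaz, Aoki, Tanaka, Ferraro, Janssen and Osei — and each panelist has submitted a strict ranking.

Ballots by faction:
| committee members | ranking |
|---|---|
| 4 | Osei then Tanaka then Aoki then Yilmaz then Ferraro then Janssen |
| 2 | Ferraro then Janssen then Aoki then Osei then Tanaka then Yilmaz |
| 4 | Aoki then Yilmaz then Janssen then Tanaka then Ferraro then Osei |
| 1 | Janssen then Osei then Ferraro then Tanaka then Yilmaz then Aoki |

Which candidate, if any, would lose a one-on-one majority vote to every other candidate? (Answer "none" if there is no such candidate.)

Head-to-head results (11 committee members):
Yilmaz vs Aoki: 1 to 10, Aoki.
Yilmaz–Tanaka: Tanaka 7–4.
Yilmaz–Ferraro: Yilmaz 8–3.
Yilmaz vs Janssen: Yilmaz is ranked higher on 4+4 = 8 ballots, Janssen on 3. Yilmaz wins 8–3.
Yilmaz vs Osei: 4 to 7, Osei.
Aoki vs Tanaka: Aoki is ranked higher on 2+4 = 6 ballots, Tanaka on 5. Aoki wins 6–5.
Aoki–Ferraro: Aoki 8–3.
Aoki vs Janssen: Aoki, 8–3.
Aoki vs Osei: Aoki preferred on 2+4 = 6 ballots; Aoki wins 6–5.
Tanaka vs Ferraro: 4+4 = 8 for Tanaka, 3 for Ferraro — Tanaka by 8–3.
Tanaka vs Janssen: Janssen wins 7–4.
Tanaka vs Osei: Osei wins 7–4.
Ferraro vs Janssen: Ferraro is ranked higher on 4+2 = 6 ballots, Janssen on 5. Ferraro wins 6–5.
Ferraro vs Osei: Ferraro, 6–5.
Janssen vs Osei: Janssen, 7–4.
Each candidate has at least one pairwise win (Yilmaz beats Ferraro; Aoki beats Yilmaz; Tanaka beats Yilmaz; Ferraro beats Janssen; Janssen beats Tanaka; Osei beats Yilmaz) — no Condorcet loser.

none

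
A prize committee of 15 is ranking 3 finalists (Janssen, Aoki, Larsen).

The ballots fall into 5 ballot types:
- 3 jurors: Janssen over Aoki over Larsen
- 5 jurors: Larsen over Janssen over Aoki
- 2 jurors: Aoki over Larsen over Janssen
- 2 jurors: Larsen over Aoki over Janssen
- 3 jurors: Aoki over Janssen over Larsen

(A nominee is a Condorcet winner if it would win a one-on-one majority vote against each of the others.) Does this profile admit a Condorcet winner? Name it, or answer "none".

Check each pair by majority over 15 ballots:
Janssen vs Aoki: Janssen wins 8–7.
Janssen vs Larsen: Larsen, 9–6.
Aoki vs Larsen: Aoki, 8–7.
No nominee is unbeaten: Janssen loses to Larsen; Aoki loses to Janssen; Larsen loses to Aoki. In particular Janssen > Aoki > Larsen > Janssen is a majority cycle — no Condorcet winner exists.

none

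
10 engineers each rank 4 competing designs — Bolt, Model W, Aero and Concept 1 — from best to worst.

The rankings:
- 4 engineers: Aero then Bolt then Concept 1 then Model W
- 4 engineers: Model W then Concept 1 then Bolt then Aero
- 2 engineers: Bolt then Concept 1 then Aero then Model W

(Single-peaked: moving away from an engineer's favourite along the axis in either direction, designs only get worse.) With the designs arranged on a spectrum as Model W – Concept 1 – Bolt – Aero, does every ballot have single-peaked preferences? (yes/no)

Axis positions: Model W=1, Concept 1=2, Bolt=3, Aero=4.
Cluster 1 (peak Aero at position 4): ranking walks positions 4-3-2-1, expanding outward from the peak — single-peaked.
Cluster 2 (peak Model W at position 1): ranking walks positions 1-2-3-4, expanding outward from the peak — single-peaked.
Cluster 3 (peak Bolt at position 3): ranking walks positions 3-2-4-1, expanding outward from the peak — single-peaked.
Every ranking is single-peaked on this axis.

yes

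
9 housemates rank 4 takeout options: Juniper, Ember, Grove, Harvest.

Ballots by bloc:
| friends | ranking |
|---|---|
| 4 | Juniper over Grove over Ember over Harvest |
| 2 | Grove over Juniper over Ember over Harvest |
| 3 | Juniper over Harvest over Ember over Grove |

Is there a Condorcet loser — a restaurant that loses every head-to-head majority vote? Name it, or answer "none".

Harvest

Pairwise majorities:
Juniper vs Ember: Juniper is ranked higher on 4+2+3 = 9 ballots, Ember on 0. Juniper wins 9–0.
Juniper–Grove: Juniper 7–2.
Juniper vs Harvest: Juniper wins 9–0.
Ember vs Grove: Grove, 6–3.
Ember vs Harvest: Ember, 6–3.
Grove vs Harvest: Grove preferred on 4+2 = 6 ballots; Grove wins 6–3.
Harvest is beaten in every head-to-head and is the Condorcet loser.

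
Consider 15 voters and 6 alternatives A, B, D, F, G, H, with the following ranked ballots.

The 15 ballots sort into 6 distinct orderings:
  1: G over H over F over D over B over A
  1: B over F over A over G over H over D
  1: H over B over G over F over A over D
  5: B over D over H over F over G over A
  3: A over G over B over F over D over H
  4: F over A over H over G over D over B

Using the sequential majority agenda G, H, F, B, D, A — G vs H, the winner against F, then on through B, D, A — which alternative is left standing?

B

Round 1: G vs H — 5–10, H advances.
Round 2: H vs F — 7–8, F advances.
Round 3: F vs B — 5–10, B advances.
Round 4: B vs D — 10–5, B advances.
Round 5: B vs A — 8–7, B advances.
B survives the agenda.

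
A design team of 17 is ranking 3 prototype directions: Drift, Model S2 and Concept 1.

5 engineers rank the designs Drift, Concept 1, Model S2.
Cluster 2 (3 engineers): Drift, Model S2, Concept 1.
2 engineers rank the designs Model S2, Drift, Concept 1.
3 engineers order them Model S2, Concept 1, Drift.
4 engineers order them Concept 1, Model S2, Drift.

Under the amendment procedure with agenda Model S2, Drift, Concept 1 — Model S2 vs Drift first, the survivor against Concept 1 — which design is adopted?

Round 1: Model S2 vs Drift — 9–8, Model S2 advances.
Round 2: Model S2 vs Concept 1 — 8–9, Concept 1 advances.
The agenda winner is Concept 1.

Concept 1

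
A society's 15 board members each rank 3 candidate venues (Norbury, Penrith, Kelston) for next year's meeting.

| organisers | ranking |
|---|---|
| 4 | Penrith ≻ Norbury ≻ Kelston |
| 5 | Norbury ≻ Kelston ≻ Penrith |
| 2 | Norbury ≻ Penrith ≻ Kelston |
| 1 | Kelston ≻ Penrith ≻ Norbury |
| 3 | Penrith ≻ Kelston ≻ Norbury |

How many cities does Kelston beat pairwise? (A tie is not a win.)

0

Kelston against each rival (15 organisers):
Kelston vs Norbury: Norbury, 11–4.
Kelston vs Penrith: Penrith wins 9–6.
Kelston beats no one; loses to Norbury, Penrith — 0 pairwise wins.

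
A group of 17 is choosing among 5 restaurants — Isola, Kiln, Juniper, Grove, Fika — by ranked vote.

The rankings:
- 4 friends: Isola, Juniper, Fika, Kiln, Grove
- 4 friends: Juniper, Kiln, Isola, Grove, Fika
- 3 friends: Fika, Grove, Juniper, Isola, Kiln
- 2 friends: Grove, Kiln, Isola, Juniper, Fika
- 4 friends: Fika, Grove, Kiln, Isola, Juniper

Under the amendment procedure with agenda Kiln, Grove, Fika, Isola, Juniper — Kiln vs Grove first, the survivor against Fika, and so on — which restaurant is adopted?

Isola

Round 1: Kiln vs Grove — 8–9, Grove advances.
Round 2: Grove vs Fika — 6–11, Fika advances.
Round 3: Fika vs Isola — 7–10, Isola advances.
Round 4: Isola vs Juniper — 10–7, Isola advances.
The agenda winner is Isola.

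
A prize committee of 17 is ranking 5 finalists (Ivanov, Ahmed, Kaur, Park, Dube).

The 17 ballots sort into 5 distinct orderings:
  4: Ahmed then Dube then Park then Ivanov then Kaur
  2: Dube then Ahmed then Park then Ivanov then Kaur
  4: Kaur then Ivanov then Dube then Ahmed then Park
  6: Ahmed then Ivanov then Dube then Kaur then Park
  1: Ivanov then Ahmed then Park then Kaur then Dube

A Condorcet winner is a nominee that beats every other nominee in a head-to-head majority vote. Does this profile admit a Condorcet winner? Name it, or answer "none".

Ahmed

Check each pair by majority over 17 ballots:
Ivanov–Ahmed: Ahmed 12–5.
Ivanov–Kaur: Ivanov 13–4.
Ivanov vs Park: Ivanov wins 11–6.
Ivanov–Dube: Ivanov 11–6.
Ahmed–Kaur: Ahmed 13–4.
Ahmed–Park: Ahmed 17–0.
Ahmed–Dube: Ahmed 11–6.
Kaur vs Park: Kaur, 10–7.
Kaur vs Dube: Dube wins 12–5.
Park vs Dube: Dube wins 16–1.
Ahmed beats each of Ivanov, Kaur, Park, Dube — Ahmed is the Condorcet winner.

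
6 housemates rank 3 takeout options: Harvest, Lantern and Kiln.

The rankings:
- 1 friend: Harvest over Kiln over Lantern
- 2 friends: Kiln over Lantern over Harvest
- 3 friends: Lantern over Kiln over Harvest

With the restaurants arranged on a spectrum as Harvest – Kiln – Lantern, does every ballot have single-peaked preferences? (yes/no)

yes

Axis positions: Harvest=1, Kiln=2, Lantern=3.
Bloc 1 (peak Harvest at position 1): ranking walks positions 1-2-3, expanding outward from the peak — single-peaked.
Bloc 2 (peak Kiln at position 2): ranking walks positions 2-3-1, expanding outward from the peak — single-peaked.
Bloc 3 (peak Lantern at position 3): ranking walks positions 3-2-1, expanding outward from the peak — single-peaked.
Every ranking is single-peaked on this axis.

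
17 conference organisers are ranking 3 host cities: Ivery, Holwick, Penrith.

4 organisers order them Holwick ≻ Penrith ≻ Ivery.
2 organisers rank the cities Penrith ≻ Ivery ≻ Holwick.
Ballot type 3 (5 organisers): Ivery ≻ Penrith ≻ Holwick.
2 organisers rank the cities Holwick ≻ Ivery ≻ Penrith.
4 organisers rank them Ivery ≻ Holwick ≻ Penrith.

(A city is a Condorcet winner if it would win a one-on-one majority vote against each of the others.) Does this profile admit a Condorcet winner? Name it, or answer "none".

Ivery

Check each pair by majority over 17 ballots:
Ivery vs Holwick: 11 to 6, Ivery.
Ivery vs Penrith: Ivery is ranked higher on 5+2+4 = 11 ballots, Penrith on 6. Ivery wins 11–6.
Holwick–Penrith: Holwick 10–7.
Ivery defeats every rival head-to-head and is the Condorcet winner.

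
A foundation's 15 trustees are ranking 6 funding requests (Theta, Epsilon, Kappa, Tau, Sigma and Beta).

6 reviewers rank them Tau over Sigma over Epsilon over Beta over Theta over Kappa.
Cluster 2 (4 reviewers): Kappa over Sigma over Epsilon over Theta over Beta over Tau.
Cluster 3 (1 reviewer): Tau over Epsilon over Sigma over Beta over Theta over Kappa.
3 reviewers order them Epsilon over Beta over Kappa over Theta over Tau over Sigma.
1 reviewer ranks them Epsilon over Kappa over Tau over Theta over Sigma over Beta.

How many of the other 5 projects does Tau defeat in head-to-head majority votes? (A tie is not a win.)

3

Tau against each rival (15 reviewers):
Tau vs Theta: Tau wins 8–7.
Tau vs Epsilon: 7 to 8, Epsilon.
Tau vs Kappa: Kappa, 8–7.
Tau vs Sigma: Tau, 11–4.
Tau vs Beta: 6+1+1 = 8 for Tau, 7 for Beta — Tau by 8–7.
Tau beats Theta, Sigma, Beta; loses to Epsilon, Kappa — 3 pairwise wins.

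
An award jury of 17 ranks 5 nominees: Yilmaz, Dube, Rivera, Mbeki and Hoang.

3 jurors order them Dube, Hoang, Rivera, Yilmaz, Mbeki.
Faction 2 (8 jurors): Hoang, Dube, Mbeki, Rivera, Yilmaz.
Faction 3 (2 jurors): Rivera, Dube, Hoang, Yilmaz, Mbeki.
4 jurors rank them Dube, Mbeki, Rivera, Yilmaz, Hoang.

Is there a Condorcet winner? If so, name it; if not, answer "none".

Dube

Check each pair by majority over 17 ballots:
Yilmaz vs Dube: Dube wins 17–0.
Yilmaz vs Rivera: Yilmaz preferred on 0 ballots; Rivera wins 17–0.
Yilmaz vs Mbeki: 5 to 12, Mbeki.
Yilmaz vs Hoang: 4 for Yilmaz, 13 for Hoang — Hoang by 13–4.
Dube vs Rivera: 3+8+4 = 15 for Dube, 2 for Rivera — Dube by 15–2.
Dube–Mbeki: Dube 17–0.
Dube vs Hoang: Dube, 9–8.
Rivera vs Mbeki: Mbeki, 12–5.
Rivera vs Hoang: Hoang, 11–6.
Mbeki vs Hoang: Hoang wins 13–4.
Dube beats each of Yilmaz, Rivera, Mbeki, Hoang — Dube is the Condorcet winner.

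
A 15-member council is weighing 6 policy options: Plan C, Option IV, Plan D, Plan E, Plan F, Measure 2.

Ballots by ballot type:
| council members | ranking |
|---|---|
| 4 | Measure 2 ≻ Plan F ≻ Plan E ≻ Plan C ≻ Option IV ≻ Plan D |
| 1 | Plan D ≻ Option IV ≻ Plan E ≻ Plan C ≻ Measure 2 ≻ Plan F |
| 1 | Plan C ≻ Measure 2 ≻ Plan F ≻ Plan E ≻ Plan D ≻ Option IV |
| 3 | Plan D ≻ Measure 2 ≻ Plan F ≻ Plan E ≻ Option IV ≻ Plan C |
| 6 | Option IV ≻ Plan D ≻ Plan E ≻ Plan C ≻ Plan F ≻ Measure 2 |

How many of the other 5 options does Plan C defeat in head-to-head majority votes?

2

Plan C against each rival (15 council members):
Plan C vs Option IV: Option IV, 10–5.
Plan C vs Plan D: Plan C is ranked higher on 4+1 = 5 ballots, Plan D on 10. Plan D wins 10–5.
Plan C vs Plan E: 1 for Plan C, 14 for Plan E — Plan E by 14–1.
Plan C vs Plan F: Plan C wins 8–7.
Plan C vs Measure 2: 1+1+6 = 8 for Plan C, 7 for Measure 2 — Plan C by 8–7.
Plan C beats Plan F, Measure 2; loses to Option IV, Plan D, Plan E — 2 pairwise wins.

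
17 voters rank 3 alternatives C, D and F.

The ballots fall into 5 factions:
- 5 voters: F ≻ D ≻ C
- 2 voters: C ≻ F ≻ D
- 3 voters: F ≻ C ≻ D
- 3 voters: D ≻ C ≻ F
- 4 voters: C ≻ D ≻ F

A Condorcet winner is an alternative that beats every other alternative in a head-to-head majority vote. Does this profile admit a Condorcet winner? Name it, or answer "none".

C

Check each pair by majority over 17 ballots:
C vs D: C, 9–8.
C vs F: C wins 9–8.
D–F: F 10–7.
C defeats every rival head-to-head and is the Condorcet winner.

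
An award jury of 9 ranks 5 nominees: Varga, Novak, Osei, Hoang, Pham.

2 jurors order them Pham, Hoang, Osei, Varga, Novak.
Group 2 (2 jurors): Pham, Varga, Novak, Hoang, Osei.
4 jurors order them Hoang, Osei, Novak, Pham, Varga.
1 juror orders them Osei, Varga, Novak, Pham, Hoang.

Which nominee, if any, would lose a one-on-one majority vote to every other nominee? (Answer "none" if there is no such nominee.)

none

Head-to-head results (9 jurors):
Varga vs Novak: Varga preferred on 2+2+1 = 5 ballots; Varga wins 5–4.
Varga vs Osei: Osei, 7–2.
Varga vs Hoang: Varga preferred on 2+1 = 3 ballots; Hoang wins 6–3.
Varga vs Pham: Pham, 8–1.
Novak vs Osei: 2 for Novak, 7 for Osei — Osei by 7–2.
Novak–Hoang: Hoang 6–3.
Novak vs Pham: 4+1 = 5 for Novak, 4 for Pham — Novak by 5–4.
Osei vs Hoang: Osei preferred on 1 ballot; Hoang wins 8–1.
Osei vs Pham: Osei, 5–4.
Hoang vs Pham: Pham, 5–4.
Every nominee wins at least one matchup (Varga beats Novak; Novak beats Pham; Osei beats Varga; Hoang beats Varga; Pham beats Varga), so there is no Condorcet loser.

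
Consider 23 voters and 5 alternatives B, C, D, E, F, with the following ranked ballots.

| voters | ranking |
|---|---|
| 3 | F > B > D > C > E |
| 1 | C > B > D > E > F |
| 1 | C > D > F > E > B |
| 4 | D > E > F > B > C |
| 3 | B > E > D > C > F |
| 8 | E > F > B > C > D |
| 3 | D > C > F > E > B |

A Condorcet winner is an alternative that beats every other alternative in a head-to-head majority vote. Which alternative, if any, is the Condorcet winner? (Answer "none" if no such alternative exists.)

none

Check each pair by majority over 23 ballots:
B–C: B 18–5.
B–D: B 15–8.
B vs E: B is ranked higher on 3+1+3 = 7 ballots, E on 16. E wins 16–7.
B vs F: B is ranked higher on 1+3 = 4 ballots, F on 19. F wins 19–4.
C–D: D 13–10.
C–E: E 15–8.
C vs F: C preferred on 1+1+3+3 = 8 ballots; F wins 15–8.
D vs E: D wins 12–11.
D–F: D 12–11.
E vs F: 16 to 7, E.
Every alternative loses at least once (B loses to E; C loses to B; D loses to B; E loses to D; F loses to D). The majority relation contains the cycle B beats D beats E beats B, so there is no Condorcet winner.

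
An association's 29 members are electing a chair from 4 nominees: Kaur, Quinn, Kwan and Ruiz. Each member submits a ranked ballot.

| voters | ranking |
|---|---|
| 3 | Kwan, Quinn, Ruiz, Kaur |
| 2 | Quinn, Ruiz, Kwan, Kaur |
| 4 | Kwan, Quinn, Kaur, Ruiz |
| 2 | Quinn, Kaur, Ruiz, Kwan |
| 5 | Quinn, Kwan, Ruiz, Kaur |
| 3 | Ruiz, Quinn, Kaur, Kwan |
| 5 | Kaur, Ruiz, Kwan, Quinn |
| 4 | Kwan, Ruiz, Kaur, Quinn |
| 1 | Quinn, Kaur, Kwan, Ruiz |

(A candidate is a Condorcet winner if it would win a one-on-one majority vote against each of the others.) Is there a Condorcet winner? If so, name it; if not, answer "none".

Head-to-head results (29 voters):
Kaur–Quinn: Quinn 20–9.
Kaur vs Kwan: Kaur is ranked higher on 2+3+5+1 = 11 ballots, Kwan on 18. Kwan wins 18–11.
Kaur vs Ruiz: Ruiz, 17–12.
Quinn vs Kwan: 2+2+5+3+1 = 13 for Quinn, 16 for Kwan — Kwan by 16–13.
Quinn vs Ruiz: Quinn wins 17–12.
Kwan–Ruiz: Kwan 17–12.
Kwan defeats every rival head-to-head and is the Condorcet winner.

Kwan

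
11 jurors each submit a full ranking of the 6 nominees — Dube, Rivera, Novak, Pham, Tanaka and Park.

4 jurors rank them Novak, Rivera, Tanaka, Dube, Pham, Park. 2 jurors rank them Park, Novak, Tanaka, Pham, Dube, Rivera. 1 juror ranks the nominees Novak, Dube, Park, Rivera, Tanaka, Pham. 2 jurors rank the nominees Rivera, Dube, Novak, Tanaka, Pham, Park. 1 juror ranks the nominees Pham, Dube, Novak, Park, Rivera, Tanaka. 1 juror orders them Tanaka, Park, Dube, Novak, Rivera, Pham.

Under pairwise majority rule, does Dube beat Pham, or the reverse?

Ballots ranking Dube above Pham: 4 + 1 + 2 + 1 = 8.
Ballots ranking Pham above Dube: 11 − 8 = 3.
Dube wins the head-to-head 8–3.

Dube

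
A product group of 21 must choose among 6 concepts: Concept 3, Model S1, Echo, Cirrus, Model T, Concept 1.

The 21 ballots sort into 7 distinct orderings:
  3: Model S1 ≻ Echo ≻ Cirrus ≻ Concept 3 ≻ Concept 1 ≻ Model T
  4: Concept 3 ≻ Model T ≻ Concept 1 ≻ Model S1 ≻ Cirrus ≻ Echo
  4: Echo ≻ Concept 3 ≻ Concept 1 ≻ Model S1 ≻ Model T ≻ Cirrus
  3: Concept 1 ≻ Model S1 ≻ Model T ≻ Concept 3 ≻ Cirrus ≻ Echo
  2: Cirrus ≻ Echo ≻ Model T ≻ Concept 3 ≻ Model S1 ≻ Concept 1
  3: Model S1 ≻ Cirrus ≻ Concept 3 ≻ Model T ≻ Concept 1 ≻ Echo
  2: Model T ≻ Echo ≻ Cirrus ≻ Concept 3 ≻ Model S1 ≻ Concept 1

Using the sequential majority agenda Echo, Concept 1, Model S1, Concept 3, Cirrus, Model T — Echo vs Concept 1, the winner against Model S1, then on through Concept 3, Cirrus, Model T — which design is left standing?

Concept 3

Round 1: Echo vs Concept 1 — 11–10, Echo advances.
Round 2: Echo vs Model S1 — 8–13, Model S1 advances.
Round 3: Model S1 vs Concept 3 — 9–12, Concept 3 advances.
Round 4: Concept 3 vs Cirrus — 11–10, Concept 3 advances.
Round 5: Concept 3 vs Model T — 14–7, Concept 3 advances.
The agenda winner is Concept 3.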